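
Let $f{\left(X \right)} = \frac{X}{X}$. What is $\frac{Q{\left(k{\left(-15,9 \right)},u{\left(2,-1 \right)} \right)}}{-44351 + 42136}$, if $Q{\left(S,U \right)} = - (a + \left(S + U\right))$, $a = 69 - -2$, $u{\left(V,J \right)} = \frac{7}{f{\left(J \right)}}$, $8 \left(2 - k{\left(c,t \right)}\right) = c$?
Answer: $\frac{131}{3544} \approx 0.036964$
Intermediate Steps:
$f{\left(X \right)} = 1$
$k{\left(c,t \right)} = 2 - \frac{c}{8}$
$u{\left(V,J \right)} = 7$ ($u{\left(V,J \right)} = \frac{7}{1} = 7 \cdot 1 = 7$)
$a = 71$ ($a = 69 + 2 = 71$)
$Q{\left(S,U \right)} = -71 - S - U$ ($Q{\left(S,U \right)} = - (71 + \left(S + U\right)) = - (71 + S + U) = -71 - S - U$)
$\frac{Q{\left(k{\left(-15,9 \right)},u{\left(2,-1 \right)} \right)}}{-44351 + 42136} = \frac{-71 - \left(2 - - \frac{15}{8}\right) - 7}{-44351 + 42136} = \frac{-71 - \left(2 + \frac{15}{8}\right) - 7}{-2215} = \left(-71 - \frac{31}{8} - 7\right) \left(- \frac{1}{2215}\right) = \left(- \frac{655}{8}\right) \left(- \frac{1}{2215}\right) = \frac{131}{3544}$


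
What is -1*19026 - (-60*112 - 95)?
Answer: -12211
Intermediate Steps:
-1*19026 - (-60*112 - 95) = -19026 - (-6720 - 95) = -19026 - 1*(-6815) = -19026 + 6815 = -12211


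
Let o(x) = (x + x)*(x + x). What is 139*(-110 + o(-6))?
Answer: 4726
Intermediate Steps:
o(x) = 4*x² (o(x) = (2*x)*(2*x) = 4*x²)
139*(-110 + o(-6)) = 139*(-110 + 4*(-6)²) = 139*(-110 + 4*36) = 139*(-110 + 144) = 139*34 = 4726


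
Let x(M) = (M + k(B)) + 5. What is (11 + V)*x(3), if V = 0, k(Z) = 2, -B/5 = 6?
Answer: 110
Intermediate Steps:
B = -30 (B = -5*6 = -30)
x(M) = 7 + M (x(M) = (M + 2) + 5 = (2 + M) + 5 = 7 + M)
(11 + V)*x(3) = (11 + 0)*(7 + 3) = 11*10 = 110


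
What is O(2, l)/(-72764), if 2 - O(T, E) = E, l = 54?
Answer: 13/18191 ≈ 0.00071464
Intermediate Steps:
O(T, E) = 2 - E
O(2, l)/(-72764) = (2 - 1*54)/(-72764) = (2 - 54)*(-1/72764) = -52*(-1/72764) = 13/18191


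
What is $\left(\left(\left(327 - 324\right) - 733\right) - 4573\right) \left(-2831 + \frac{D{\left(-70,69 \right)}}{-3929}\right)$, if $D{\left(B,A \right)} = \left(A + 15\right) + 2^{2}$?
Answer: $\frac{58985730361}{3929} \approx 1.5013 \cdot 10^{7}$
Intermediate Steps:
$D{\left(B,A \right)} = 19 + A$ ($D{\left(B,A \right)} = \left(15 + A\right) + 4 = 19 + A$)
$\left(\left(\left(327 - 324\right) - 733\right) - 4573\right) \left(-2831 + \frac{D{\left(-70,69 \right)}}{-3929}\right) = \left(\left(\left(327 - 324\right) - 733\right) - 4573\right) \left(-2831 + \frac{19 + 69}{-3929}\right) = \left(\left(\left(327 - 324\right) - 733\right) - 4573\right) \left(-2831 + 88 \left(- \frac{1}{3929}\right)\right) = \left(\left(3 - 733\right) - 4573\right) \left(-2831 - \frac{88}{3929}\right) = \left(-730 - 4573\right) \left(- \frac{11123087}{3929}\right) = \left(-5303\right) \left(- \frac{11123087}{3929}\right) = \frac{58985730361}{3929}$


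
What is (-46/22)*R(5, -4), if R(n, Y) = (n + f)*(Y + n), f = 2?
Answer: -161/11 ≈ -14.636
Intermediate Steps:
R(n, Y) = (2 + n)*(Y + n) (R(n, Y) = (n + 2)*(Y + n) = (2 + n)*(Y + n))
(-46/22)*R(5, -4) = (-46/22)*(5² + 2*(-4) + 2*5 - 4*5) = (-46*1/22)*(25 - 8 + 10 - 20) = -23/11*7 = -161/11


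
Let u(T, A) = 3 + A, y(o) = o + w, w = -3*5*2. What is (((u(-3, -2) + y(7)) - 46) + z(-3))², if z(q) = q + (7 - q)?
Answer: 3721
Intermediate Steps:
w = -30 (w = -15*2 = -30)
y(o) = -30 + o (y(o) = o - 30 = -30 + o)
z(q) = 7
(((u(-3, -2) + y(7)) - 46) + z(-3))² = ((((3 - 2) + (-30 + 7)) - 46) + 7)² = (((1 - 23) - 46) + 7)² = ((-22 - 46) + 7)² = (-68 + 7)² = (-61)² = 3721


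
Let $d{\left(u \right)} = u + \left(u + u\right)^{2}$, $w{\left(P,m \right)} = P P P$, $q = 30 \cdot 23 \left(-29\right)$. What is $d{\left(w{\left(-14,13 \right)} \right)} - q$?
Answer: $30135410$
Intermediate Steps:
$q = -20010$ ($q = 690 \left(-29\right) = -20010$)
$w{\left(P,m \right)} = P^{3}$ ($w{\left(P,m \right)} = P^{2} P = P^{3}$)
$d{\left(u \right)} = u + 4 u^{2}$ ($d{\left(u \right)} = u + \left(2 u\right)^{2} = u + 4 u^{2}$)
$d{\left(w{\left(-14,13 \right)} \right)} - q = \left(-14\right)^{3} \left(1 + 4 \left(-14\right)^{3}\right) - -20010 = - 2744 \left(1 + 4 \left(-2744\right)\right) + 20010 = - 2744 \left(1 - 10976\right) + 20010 = \left(-2744\right) \left(-10975\right) + 20010 = 30115400 + 20010 = 30135410$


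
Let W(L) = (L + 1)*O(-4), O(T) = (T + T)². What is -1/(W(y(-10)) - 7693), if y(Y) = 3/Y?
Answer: 5/38241 ≈ 0.00013075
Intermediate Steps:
O(T) = 4*T² (O(T) = (2*T)² = 4*T²)
W(L) = 64 + 64*L (W(L) = (L + 1)*(4*(-4)²) = (1 + L)*(4*16) = (1 + L)*64 = 64 + 64*L)
-1/(W(y(-10)) - 7693) = -1/((64 + 64*(3/(-10))) - 7693) = -1/((64 + 64*(3*(-⅒))) - 7693) = -1/((64 + 64*(-3/10)) - 7693) = -1/((64 - 96/5) - 7693) = -1/(224/5 - 7693) = -1/(-38241/5) = -1*(-5/38241) = 5/38241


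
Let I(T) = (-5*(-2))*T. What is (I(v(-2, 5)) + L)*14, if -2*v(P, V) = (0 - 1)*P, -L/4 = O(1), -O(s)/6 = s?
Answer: 196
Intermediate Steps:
O(s) = -6*s
L = 24 (L = -(-24) = -4*(-6) = 24)
v(P, V) = P/2 (v(P, V) = -(0 - 1)*P/2 = -(-1)*P/2 = P/2)
I(T) = 10*T
(I(v(-2, 5)) + L)*14 = (10*((½)*(-2)) + 24)*14 = (10*(-1) + 24)*14 = (-10 + 24)*14 = 14*14 = 196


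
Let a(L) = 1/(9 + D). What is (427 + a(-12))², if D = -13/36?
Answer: 17644605889/96721 ≈ 1.8243e+5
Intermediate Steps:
D = -13/36 (D = -13*1/36 = -13/36 ≈ -0.36111)
a(L) = 36/311 (a(L) = 1/(9 - 13/36) = 1/(311/36) = 36/311)
(427 + a(-12))² = (427 + 36/311)² = (132833/311)² = 17644605889/96721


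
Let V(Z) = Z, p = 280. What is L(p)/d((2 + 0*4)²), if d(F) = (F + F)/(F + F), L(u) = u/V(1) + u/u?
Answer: 281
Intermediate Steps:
L(u) = 1 + u (L(u) = u/1 + u/u = u*1 + 1 = u + 1 = 1 + u)
d(F) = 1 (d(F) = (2*F)/((2*F)) = (2*F)*(1/(2*F)) = 1)
L(p)/d((2 + 0*4)²) = (1 + 280)/1 = 281*1 = 281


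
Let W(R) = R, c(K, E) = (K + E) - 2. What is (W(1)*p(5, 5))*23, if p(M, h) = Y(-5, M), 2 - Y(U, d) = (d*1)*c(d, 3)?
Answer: -644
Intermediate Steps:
c(K, E) = -2 + E + K (c(K, E) = (E + K) - 2 = -2 + E + K)
Y(U, d) = 2 - d*(1 + d) (Y(U, d) = 2 - d*1*(-2 + 3 + d) = 2 - d*(1 + d))
p(M, h) = 2 - M*(1 + M)
(W(1)*p(5, 5))*23 = (1*(2 - 1*5*(1 + 5)))*23 = (1*(2 - 1*5*6))*23 = (1*(2 - 30))*23 = (1*(-28))*23 = -28*23 = -644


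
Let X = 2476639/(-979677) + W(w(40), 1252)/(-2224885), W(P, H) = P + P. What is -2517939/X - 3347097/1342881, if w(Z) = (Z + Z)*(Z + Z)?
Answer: 491338579244661632363360/494428804558201221 ≈ 9.9375e+5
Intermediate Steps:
w(Z) = 4*Z**2 (w(Z) = (2*Z)*(2*Z) = 4*Z**2)
W(P, H) = 2*P
X = -1104555365423/435933732429 (X = 2476639/(-979677) + (2*(4*40**2))/(-2224885) = 2476639*(-1/979677) + (2*(4*1600))*(-1/2224885) = -2476639/979677 + (2*6400)*(-1/2224885) = -2476639/979677 + 12800*(-1/2224885) = -2476639/979677 - 2560/444977 = -1104555365423/435933732429 ≈ -2.5338)
-2517939/X - 3347097/1342881 = -2517939/(-1104555365423/435933732429) - 3347097/1342881 = -2517939*(-435933732429/1104555365423) - 3347097*1/1342881 = 1097654546298543831/1104555365423 - 1115699/447627 = 491338579244661632363360/494428804558201221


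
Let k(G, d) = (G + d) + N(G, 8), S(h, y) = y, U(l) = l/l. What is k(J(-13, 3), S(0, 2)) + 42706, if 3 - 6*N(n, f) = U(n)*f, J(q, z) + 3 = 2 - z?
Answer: 256219/6 ≈ 42703.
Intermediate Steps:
U(l) = 1
J(q, z) = -1 - z (J(q, z) = -3 + (2 - z) = -1 - z)
N(n, f) = ½ - f/6
k(G, d) = -⅚ + G + d (k(G, d) = (G + d) + (½ - ⅙*8) = (G + d) + (½ - 4/3) = (G + d) - ⅚ = -⅚ + G + d)
k(J(-13, 3), S(0, 2)) + 42706 = (-⅚ + (-1 - 1*3) + 2) + 42706 = (-⅚ + (-1 - 3) + 2) + 42706 = (-⅚ - 4 + 2) + 42706 = -17/6 + 42706 = 256219/6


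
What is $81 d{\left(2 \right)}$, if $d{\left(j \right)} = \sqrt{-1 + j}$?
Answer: $81$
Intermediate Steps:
$81 d{\left(2 \right)} = 81 \sqrt{-1 + 2} = 81 \sqrt{1} = 81 \cdot 1 = 81$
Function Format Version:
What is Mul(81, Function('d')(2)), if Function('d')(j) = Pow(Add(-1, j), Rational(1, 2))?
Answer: 81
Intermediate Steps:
Mul(81, Function('d')(2)) = Mul(81, Pow(Add(-1, 2), Rational(1, 2))) = Mul(81, Pow(1, Rational(1, 2))) = Mul(81, 1) = 81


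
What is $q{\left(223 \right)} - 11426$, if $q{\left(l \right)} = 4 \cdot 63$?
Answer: $-11174$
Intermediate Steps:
$q{\left(l \right)} = 252$
$q{\left(223 \right)} - 11426 = 252 - 11426 = -11174$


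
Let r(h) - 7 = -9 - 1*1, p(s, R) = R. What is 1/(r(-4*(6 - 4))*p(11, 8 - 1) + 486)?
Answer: 1/465 ≈ 0.0021505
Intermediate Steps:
r(h) = -3 (r(h) = 7 + (-9 - 1*1) = 7 + (-9 - 1) = 7 - 10 = -3)
1/(r(-4*(6 - 4))*p(11, 8 - 1) + 486) = 1/(-3*(8 - 1) + 486) = 1/(-3*7 + 486) = 1/(-21 + 486) = 1/465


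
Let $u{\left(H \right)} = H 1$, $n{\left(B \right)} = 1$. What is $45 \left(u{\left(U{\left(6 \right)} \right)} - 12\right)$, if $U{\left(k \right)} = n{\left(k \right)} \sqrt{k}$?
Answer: $-540 + 45 \sqrt{6} \approx -429.77$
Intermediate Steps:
$U{\left(k \right)} = \sqrt{k}$ ($U{\left(k \right)} = 1 \sqrt{k} = \sqrt{k}$)
$u{\left(H \right)} = H$
$45 \left(u{\left(U{\left(6 \right)} \right)} - 12\right) = 45 \left(\sqrt{6} - 12\right) = 45 \left(-12 + \sqrt{6}\right) = -540 + 45 \sqrt{6}$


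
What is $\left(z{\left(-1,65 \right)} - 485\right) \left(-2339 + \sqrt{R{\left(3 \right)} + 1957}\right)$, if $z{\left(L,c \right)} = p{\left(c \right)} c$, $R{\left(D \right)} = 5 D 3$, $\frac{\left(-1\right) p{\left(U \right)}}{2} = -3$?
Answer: $222205 - 95 \sqrt{2002} \approx 2.1795 \cdot 10^{5}$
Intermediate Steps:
$p{\left(U \right)} = 6$ ($p{\left(U \right)} = \left(-2\right) \left(-3\right) = 6$)
$R{\left(D \right)} = 15 D$
$z{\left(L,c \right)} = 6 c$
$\left(z{\left(-1,65 \right)} - 485\right) \left(-2339 + \sqrt{R{\left(3 \right)} + 1957}\right) = \left(6 \cdot 65 - 485\right) \left(-2339 + \sqrt{15 \cdot 3 + 1957}\right) = \left(390 - 485\right) \left(-2339 + \sqrt{45 + 1957}\right) = - 95 \left(-2339 + \sqrt{2002}\right) = 222205 - 95 \sqrt{2002}$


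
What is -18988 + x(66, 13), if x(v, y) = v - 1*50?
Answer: -18972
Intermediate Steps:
x(v, y) = -50 + v (x(v, y) = v - 50 = -50 + v)
-18988 + x(66, 13) = -18988 + (-50 + 66) = -18988 + 16 = -18972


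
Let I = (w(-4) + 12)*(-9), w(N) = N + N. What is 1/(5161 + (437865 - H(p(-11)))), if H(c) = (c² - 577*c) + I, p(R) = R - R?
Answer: 1/443062 ≈ 2.2570e-6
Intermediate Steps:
w(N) = 2*N
I = -36 (I = (2*(-4) + 12)*(-9) = (-8 + 12)*(-9) = 4*(-9) = -36)
p(R) = 0
H(c) = -36 + c² - 577*c (H(c) = (c² - 577*c) - 36 = -36 + c² - 577*c)
1/(5161 + (437865 - H(p(-11)))) = 1/(5161 + (437865 - (-36 + 0² - 577*0))) = 1/(5161 + (437865 - (-36 + 0 + 0))) = 1/(5161 + (437865 - 1*(-36))) = 1/(5161 + (437865 + 36)) = 1/(5161 + 437901) = 1/443062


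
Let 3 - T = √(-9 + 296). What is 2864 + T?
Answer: 2867 - √287 ≈ 2850.1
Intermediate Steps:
T = 3 - √287 (T = 3 - √(-9 + 296) = 3 - √287 ≈ -13.941)
2864 + T = 2864 + (3 - √287) = 2867 - √287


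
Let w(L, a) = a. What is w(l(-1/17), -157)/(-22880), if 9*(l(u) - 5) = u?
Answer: 157/22880 ≈ 0.0068619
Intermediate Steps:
l(u) = 5 + u/9
w(l(-1/17), -157)/(-22880) = -157/(-22880) = -157*(-1/22880) = 157/22880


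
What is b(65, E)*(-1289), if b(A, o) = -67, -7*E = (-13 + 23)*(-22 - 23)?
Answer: 86363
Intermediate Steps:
E = 450/7 (E = -(-13 + 23)*(-22 - 23)/7 = -10*(-45)/7 = -1/7*(-450) = 450/7 ≈ 64.286)
b(65, E)*(-1289) = -67*(-1289) = 86363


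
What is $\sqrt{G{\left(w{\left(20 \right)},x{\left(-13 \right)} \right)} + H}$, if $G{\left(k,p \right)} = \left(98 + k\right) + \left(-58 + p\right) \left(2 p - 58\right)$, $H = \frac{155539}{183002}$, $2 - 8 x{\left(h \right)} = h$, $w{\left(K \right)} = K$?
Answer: $\frac{\sqrt{1695186566365666}}{732008} \approx 56.246$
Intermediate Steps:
$x{\left(h \right)} = \frac{1}{4} - \frac{h}{8}$
$H = \frac{155539}{183002}$ ($H = 155539 \cdot \frac{1}{183002} = \frac{155539}{183002} \approx 0.84993$)
$G{\left(k,p \right)} = 98 + k + \left(-58 + p\right) \left(-58 + 2 p\right)$ ($G{\left(k,p \right)} = \left(98 + k\right) + \left(-58 + p\right) \left(-58 + 2 p\right) = 98 + k + \left(-58 + p\right) \left(-58 + 2 p\right)$)
$\sqrt{G{\left(w{\left(20 \right)},x{\left(-13 \right)} \right)} + H} = \sqrt{\left(3462 + 20 - 174 \left(\frac{1}{4} - - \frac{13}{8}\right) + 2 \left(\frac{1}{4} - - \frac{13}{8}\right)^{2}\right) + \frac{155539}{183002}} = \sqrt{\left(3462 + 20 - 174 \left(\frac{1}{4} + \frac{13}{8}\right) + 2 \left(\frac{1}{4} + \frac{13}{8}\right)^{2}\right) + \frac{155539}{183002}} = \sqrt{\left(3462 + 20 - \frac{1305}{4} + 2 \left(\frac{15}{8}\right)^{2}\right) + \frac{155539}{183002}} = \sqrt{\left(3462 + 20 - \frac{1305}{4} + 2 \cdot \frac{225}{64}\right) + \frac{155539}{183002}} = \sqrt{\left(3462 + 20 - \frac{1305}{4} + \frac{225}{32}\right) + \frac{155539}{183002}} = \sqrt{\frac{101209}{32} + \frac{155539}{183002}} = \sqrt{\frac{9263213333}{2928032}} = \frac{\sqrt{1695186566365666}}{732008}$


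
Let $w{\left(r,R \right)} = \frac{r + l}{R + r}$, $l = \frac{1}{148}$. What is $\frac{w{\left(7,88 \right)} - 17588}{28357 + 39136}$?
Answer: $- \frac{247286243}{948951580} \approx -0.26059$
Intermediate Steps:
$l = \frac{1}{148} \approx 0.0067568$
$w{\left(r,R \right)} = \frac{\frac{1}{148} + r}{R + r}$ ($w{\left(r,R \right)} = \frac{r + \frac{1}{148}}{R + r} = \frac{\frac{1}{148} + r}{R + r}$)
$\frac{w{\left(7,88 \right)} - 17588}{28357 + 39136} = \frac{\frac{\frac{1}{148} + 7}{88 + 7} - 17588}{28357 + 39136} = \frac{\frac{1}{95} \cdot \frac{1037}{148} - 17588}{67493} = \left(\frac{1}{95} \cdot \frac{1037}{148} - 17588\right) \frac{1}{67493} = \left(\frac{1037}{14060} - 17588\right) \frac{1}{67493} = \left(- \frac{247286243}{14060}\right) \frac{1}{67493} = - \frac{247286243}{948951580}$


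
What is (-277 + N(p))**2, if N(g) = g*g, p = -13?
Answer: 11664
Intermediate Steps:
N(g) = g**2
(-277 + N(p))**2 = (-277 + (-13)**2)**2 = (-277 + 169)**2 = (-108)**2 = 11664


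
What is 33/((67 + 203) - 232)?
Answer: 33/38 ≈ 0.86842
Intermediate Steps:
33/((67 + 203) - 232) = 33/(270 - 232) = 33/38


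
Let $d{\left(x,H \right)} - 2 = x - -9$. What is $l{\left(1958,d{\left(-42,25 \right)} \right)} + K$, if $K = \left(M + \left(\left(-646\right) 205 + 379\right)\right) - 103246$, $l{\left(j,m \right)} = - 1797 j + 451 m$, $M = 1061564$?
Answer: $-2706240$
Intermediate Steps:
$d{\left(x,H \right)} = 11 + x$ ($d{\left(x,H \right)} = 2 + \left(x - -9\right) = 2 + \left(x + 9\right) = 2 + \left(9 + x\right) = 11 + x$)
$K = 826267$ ($K = \left(1061564 + \left(\left(-646\right) 205 + 379\right)\right) - 103246 = \left(1061564 + \left(-132430 + 379\right)\right) - 103246 = \left(1061564 - 132051\right) - 103246 = 929513 - 103246 = 826267$)
$l{\left(1958,d{\left(-42,25 \right)} \right)} + K = \left(\left(-1797\right) 1958 + 451 \left(11 - 42\right)\right) + 826267 = \left(-3518526 + 451 \left(-31\right)\right) + 826267 = \left(-3518526 - 13981\right) + 826267 = -3532507 + 826267 = -2706240$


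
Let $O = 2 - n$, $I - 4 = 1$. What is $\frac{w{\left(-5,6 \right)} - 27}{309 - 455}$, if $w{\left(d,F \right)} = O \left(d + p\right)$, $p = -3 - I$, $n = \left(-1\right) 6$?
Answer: $\frac{131}{146} \approx 0.89726$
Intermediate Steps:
$I = 5$ ($I = 4 + 1 = 5$)
$n = -6$
$O = 8$ ($O = 2 - -6 = 2 + 6 = 8$)
$p = -8$ ($p = -3 - 5 = -8$)
$w{\left(d,F \right)} = -64 + 8 d$ ($w{\left(d,F \right)} = 8 \left(d - 8\right) = 8 \left(-8 + d\right) = -64 + 8 d$)
$\frac{w{\left(-5,6 \right)} - 27}{309 - 455} = \frac{\left(-64 + 8 \left(-5\right)\right) - 27}{309 - 455} = \frac{\left(-64 - 40\right) - 27}{-146} = \left(-104 - 27\right) \left(- \frac{1}{146}\right) = \left(-131\right) \left(- \frac{1}{146}\right) = \frac{131}{146}$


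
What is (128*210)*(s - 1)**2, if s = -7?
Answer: 1720320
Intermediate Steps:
(128*210)*(s - 1)**2 = (128*210)*(-7 - 1)**2 = 26880*(-8)**2 = 26880*64 = 1720320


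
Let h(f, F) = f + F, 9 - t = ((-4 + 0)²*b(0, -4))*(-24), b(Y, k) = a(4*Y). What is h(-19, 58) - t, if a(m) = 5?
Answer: -1890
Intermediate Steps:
b(Y, k) = 5
t = 1929 (t = 9 - (-4 + 0)²*5*(-24) = 9 - (-4)²*5*(-24) = 9 - 16*5*(-24) = 9 - 80*(-24) = 9 - 1*(-1920) = 9 + 1920 = 1929)
h(f, F) = F + f
h(-19, 58) - t = (58 - 19) - 1*1929 = 39 - 1929 = -1890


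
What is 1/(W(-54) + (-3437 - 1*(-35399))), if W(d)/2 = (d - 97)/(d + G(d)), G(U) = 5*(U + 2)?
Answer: 157/5018185 ≈ 3.1286e-5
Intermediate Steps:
G(U) = 10 + 5*U (G(U) = 5*(2 + U) = 10 + 5*U)
W(d) = 2*(-97 + d)/(10 + 6*d) (W(d) = 2*((d - 97)/(d + (10 + 5*d))) = 2*((-97 + d)/(10 + 6*d)) = 2*(-97 + d)/(10 + 6*d))
1/(W(-54) + (-3437 - 1*(-35399))) = 1/((-97 - 54)/(5 + 3*(-54)) + (-3437 - 1*(-35399))) = 1/(-151/(5 - 162) + (-3437 + 35399)) = 1/(-151/(-157) + 31962) = 1/(-1/157*(-151) + 31962) = 1/(151/157 + 31962) = 1/(5018185/157) = 157/5018185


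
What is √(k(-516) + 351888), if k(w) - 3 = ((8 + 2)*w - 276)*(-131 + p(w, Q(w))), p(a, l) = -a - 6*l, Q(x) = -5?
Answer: 3*I*√211561 ≈ 1379.9*I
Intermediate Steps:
k(w) = 3 + (-276 + 10*w)*(-101 - w) (k(w) = 3 + ((8 + 2)*w - 276)*(-131 + (-w - 6*(-5))) = 3 + (10*w - 276)*(-131 + (-w + 30)) = 3 + (-276 + 10*w)*(-131 + (30 - w)) = 3 + (-276 + 10*w)*(-101 - w))
√(k(-516) + 351888) = √((27879 - 734*(-516) - 10*(-516)²) + 351888) = √((27879 + 378744 - 10*266256) + 351888) = √((27879 + 378744 - 2662560) + 351888) = √(-2255937 + 351888) = √(-1904049) = 3*I*√211561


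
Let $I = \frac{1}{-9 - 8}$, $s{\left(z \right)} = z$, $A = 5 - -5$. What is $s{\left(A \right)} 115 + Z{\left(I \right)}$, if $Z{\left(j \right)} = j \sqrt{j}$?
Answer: $1150 - \frac{i \sqrt{17}}{289} \approx 1150.0 - 0.014267 i$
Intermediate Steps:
$A = 10$ ($A = 5 + 5 = 10$)
$I = - \frac{1}{17}$ ($I = \frac{1}{-17} = - \frac{1}{17} \approx -0.058824$)
$Z{\left(j \right)} = j^{\frac{3}{2}}$
$s{\left(A \right)} 115 + Z{\left(I \right)} = 10 \cdot 115 + \left(- \frac{1}{17}\right)^{\frac{3}{2}} = 1150 - \frac{i \sqrt{17}}{289}$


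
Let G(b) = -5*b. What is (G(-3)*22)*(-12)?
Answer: -3960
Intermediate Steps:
(G(-3)*22)*(-12) = (-5*(-3)*22)*(-12) = (15*22)*(-12) = 330*(-12) = -3960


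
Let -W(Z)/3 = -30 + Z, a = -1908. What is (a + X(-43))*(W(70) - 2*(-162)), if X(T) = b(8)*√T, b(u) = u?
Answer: -389232 + 1632*I*√43 ≈ -3.8923e+5 + 10702.0*I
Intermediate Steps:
W(Z) = 90 - 3*Z (W(Z) = -3*(-30 + Z) = 90 - 3*Z)
X(T) = 8*√T
(a + X(-43))*(W(70) - 2*(-162)) = (-1908 + 8*√(-43))*((90 - 3*70) - 2*(-162)) = (-1908 + 8*(I*√43))*((90 - 210) + 324) = (-1908 + 8*I*√43)*(-120 + 324) = (-1908 + 8*I*√43)*204 = -389232 + 1632*I*√43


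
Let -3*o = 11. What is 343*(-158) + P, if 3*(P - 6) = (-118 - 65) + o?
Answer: -488252/9 ≈ -54250.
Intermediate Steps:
o = -11/3 (o = -⅓*11 = -11/3 ≈ -3.6667)
P = -506/9 (P = 6 + ((-118 - 65) - 11/3)/3 = 6 + (-183 - 11/3)/3 = 6 + (⅓)*(-560/3) = 6 - 560/9 = -506/9 ≈ -56.222)
343*(-158) + P = 343*(-158) - 506/9 = -54194 - 506/9 = -488252/9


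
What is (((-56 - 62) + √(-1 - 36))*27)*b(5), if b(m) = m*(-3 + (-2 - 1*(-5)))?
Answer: 0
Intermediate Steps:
b(m) = 0 (b(m) = m*(-3 + (-2 + 5)) = m*(-3 + 3) = m*0 = 0)
(((-56 - 62) + √(-1 - 36))*27)*b(5) = (((-56 - 62) + √(-1 - 36))*27)*0 = ((-118 + √(-37))*27)*0 = ((-118 + I*√37)*27)*0 = (-3186 + 27*I*√37)*0 = 0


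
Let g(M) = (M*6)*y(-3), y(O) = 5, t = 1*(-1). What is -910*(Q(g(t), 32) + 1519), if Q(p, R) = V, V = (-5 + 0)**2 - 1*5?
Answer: -1400490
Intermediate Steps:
t = -1
g(M) = 30*M (g(M) = (M*6)*5 = (6*M)*5 = 30*M)
V = 20 (V = (-5)**2 - 5 = 25 - 5 = 20)
Q(p, R) = 20
-910*(Q(g(t), 32) + 1519) = -910*(20 + 1519) = -910*1539 = -1400490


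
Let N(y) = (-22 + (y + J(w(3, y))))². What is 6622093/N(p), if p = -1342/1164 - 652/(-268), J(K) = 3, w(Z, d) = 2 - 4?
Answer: 10069104551871348/477449214529 ≈ 21089.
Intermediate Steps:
w(Z, d) = -2
p = 49909/38994 (p = -1342*1/1164 - 652*(-1/268) = -671/582 + 163/67 = 49909/38994 ≈ 1.2799)
N(y) = (-19 + y)² (N(y) = (-22 + (y + 3))² = (-22 + (3 + y))² = (-19 + y)²)
6622093/N(p) = 6622093/((-19 + 49909/38994)²) = 6622093/((-690977/38994)²) = 6622093/(477449214529/1520532036) = 6622093*(1520532036/477449214529) = 10069104551871348/477449214529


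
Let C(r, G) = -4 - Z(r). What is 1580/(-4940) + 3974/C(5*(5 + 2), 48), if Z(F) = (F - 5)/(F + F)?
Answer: -6873495/7657 ≈ -897.67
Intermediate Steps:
Z(F) = (-5 + F)/(2*F) (Z(F) = (-5 + F)/((2*F)) = (-5 + F)*(1/(2*F)) = (-5 + F)/(2*F))
C(r, G) = -4 - (-5 + r)/(2*r)
1580/(-4940) + 3974/C(5*(5 + 2), 48) = 1580/(-4940) + 3974/(((5 - 45*(5 + 2))/(2*((5*(5 + 2)))))) = 1580*(-1/4940) + 3974/(((5 - 45*7)/(2*((5*7))))) = -79/247 + 3974/(((½)*(5 - 9*35)/35)) = -79/247 + 3974/(((½)*(1/35)*(5 - 315))) = -79/247 + 3974/(((½)*(1/35)*(-310))) = -79/247 + 3974/(-31/7) = -79/247 + 3974*(-7/31) = -79/247 - 27818/31 = -6873495/7657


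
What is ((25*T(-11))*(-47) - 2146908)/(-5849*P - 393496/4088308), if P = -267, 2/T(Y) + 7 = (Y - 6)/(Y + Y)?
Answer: -300566983063592/218673944278729 ≈ -1.3745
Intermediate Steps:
T(Y) = 2/(-7 + (-6 + Y)/(2*Y)) (T(Y) = 2/(-7 + (Y - 6)/(Y + Y)) = 2/(-7 + (-6 + Y)/((2*Y))) = 2/(-7 + (-6 + Y)*(1/(2*Y))) = 2/(-7 + (-6 + Y)/(2*Y)))
((25*T(-11))*(-47) - 2146908)/(-5849*P - 393496/4088308) = ((25*(-4*(-11)/(6 + 13*(-11))))*(-47) - 2146908)/(-5849*(-267) - 393496/4088308) = ((25*(-4*(-11)/(6 - 143)))*(-47) - 2146908)/(1561683 - 393496*1/4088308) = ((25*(-4*(-11)/(-137)))*(-47) - 2146908)/(1561683 - 98374/1022077) = ((25*(-4*(-11)*(-1/137)))*(-47) - 2146908)/(1596160177217/1022077) = ((25*(-44/137))*(-47) - 2146908)*(1022077/1596160177217) = (-1100/137*(-47) - 2146908)*(1022077/1596160177217) = (51700/137 - 2146908)*(1022077/1596160177217) = -294074696/137*1022077/1596160177217 = -300566983063592/218673944278729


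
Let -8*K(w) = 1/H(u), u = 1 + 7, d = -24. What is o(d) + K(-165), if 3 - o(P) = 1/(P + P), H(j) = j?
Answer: 577/192 ≈ 3.0052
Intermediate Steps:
u = 8
K(w) = -1/64 (K(w) = -⅛/8 = -⅛*⅛ = -1/64)
o(P) = 3 - 1/(2*P) (o(P) = 3 - 1/(P + P) = 3 - 1/(2*P))
o(d) + K(-165) = (3 - ½/(-24)) - 1/64 = (3 - ½*(-1/24)) - 1/64 = (3 + 1/48) - 1/64 = 145/48 - 1/64 = 577/192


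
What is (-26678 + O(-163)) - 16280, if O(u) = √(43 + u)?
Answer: -42958 + 2*I*√30 ≈ -42958.0 + 10.954*I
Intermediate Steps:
(-26678 + O(-163)) - 16280 = (-26678 + √(43 - 163)) - 16280 = (-26678 + √(-120)) - 16280 = (-26678 + 2*I*√30) - 16280 = -42958 + 2*I*√30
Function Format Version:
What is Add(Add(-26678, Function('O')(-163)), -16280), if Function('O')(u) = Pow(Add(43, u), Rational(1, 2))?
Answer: Add(-42958, Mul(2, I, Pow(30, Rational(1, 2)))) ≈ Add(-42958., Mul(10.954, I))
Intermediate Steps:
Add(Add(-26678, Function('O')(-163)), -16280) = Add(Add(-26678, Pow(Add(43, -163), Rational(1, 2))), -16280) = Add(Add(-26678, Pow(-120, Rational(1, 2))), -16280) = Add(Add(-26678, Mul(2, I, Pow(30, Rational(1, 2)))), -16280) = Add(-42958, Mul(2, I, Pow(30, Rational(1, 2))))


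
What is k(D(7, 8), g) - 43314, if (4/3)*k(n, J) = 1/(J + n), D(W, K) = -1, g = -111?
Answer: -19404675/448 ≈ -43314.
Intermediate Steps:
k(n, J) = 3/(4*(J + n))
k(D(7, 8), g) - 43314 = 3/(4*(-111 - 1)) - 43314 = (¾)/(-112) - 43314 = (¾)*(-1/112) - 43314 = -3/448 - 43314 = -19404675/448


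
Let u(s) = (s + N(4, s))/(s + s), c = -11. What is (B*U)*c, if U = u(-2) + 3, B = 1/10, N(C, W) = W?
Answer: -22/5 ≈ -4.4000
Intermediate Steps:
u(s) = 1 (u(s) = (s + s)/(s + s) = (2*s)/((2*s)) = (2*s)*(1/(2*s)) = 1)
B = ⅒ ≈ 0.10000
U = 4 (U = 1 + 3 = 4)
(B*U)*c = ((⅒)*4)*(-11) = (⅖)*(-11) = -22/5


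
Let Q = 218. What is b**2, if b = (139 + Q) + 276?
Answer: 400689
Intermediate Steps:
b = 633 (b = (139 + 218) + 276 = 357 + 276 = 633)
b**2 = 633**2 = 400689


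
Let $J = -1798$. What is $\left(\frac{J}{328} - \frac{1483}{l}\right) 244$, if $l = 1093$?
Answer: $- \frac{74774959}{44813} \approx -1668.6$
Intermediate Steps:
$\left(\frac{J}{328} - \frac{1483}{l}\right) 244 = \left(- \frac{1798}{328} - \frac{1483}{1093}\right) 244 = \left(\left(-1798\right) \frac{1}{328} - \frac{1483}{1093}\right) 244 = \left(- \frac{899}{164} - \frac{1483}{1093}\right) 244 = \left(- \frac{1225819}{179252}\right) 244 = - \frac{74774959}{44813}$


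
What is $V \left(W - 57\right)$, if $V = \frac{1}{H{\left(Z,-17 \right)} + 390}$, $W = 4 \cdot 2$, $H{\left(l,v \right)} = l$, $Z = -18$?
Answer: $- \frac{49}{372} \approx -0.13172$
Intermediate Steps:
$W = 8$
$V = \frac{1}{372}$ ($V = \frac{1}{-18 + 390} = \frac{1}{372} \approx 0.0026882$)
$V \left(W - 57\right) = \frac{8 - 57}{372} = \frac{1}{372} \left(-49\right) = - \frac{49}{372}$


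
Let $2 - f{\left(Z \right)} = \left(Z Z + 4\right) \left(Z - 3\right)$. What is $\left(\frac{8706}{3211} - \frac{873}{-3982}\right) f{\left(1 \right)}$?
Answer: $\frac{224822970}{6393101} \approx 35.167$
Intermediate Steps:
$f{\left(Z \right)} = 2 - \left(-3 + Z\right) \left(4 + Z^{2}\right)$ ($f{\left(Z \right)} = 2 - \left(Z Z + 4\right) \left(Z - 3\right) = 2 - \left(Z^{2} + 4\right) \left(-3 + Z\right) = 2 - \left(4 + Z^{2}\right) \left(-3 + Z\right) = 2 - \left(-3 + Z\right) \left(4 + Z^{2}\right)$)
$\left(\frac{8706}{3211} - \frac{873}{-3982}\right) f{\left(1 \right)} = \left(\frac{8706}{3211} - \frac{873}{-3982}\right) \left(14 - 1^{3} - 4 + 3 \cdot 1^{2}\right) = \left(8706 \cdot \frac{1}{3211} - - \frac{873}{3982}\right) \left(14 - 1 - 4 + 3 \cdot 1\right) = \left(\frac{8706}{3211} + \frac{873}{3982}\right) \left(14 - 1 - 4 + 3\right) = \frac{37470495}{12786202} \cdot 12 = \frac{224822970}{6393101}$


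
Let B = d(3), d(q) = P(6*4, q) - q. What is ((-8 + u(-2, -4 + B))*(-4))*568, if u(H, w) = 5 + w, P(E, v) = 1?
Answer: 20448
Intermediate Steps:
d(q) = 1 - q
B = -2 (B = 1 - 1*3 = 1 - 3 = -2)
((-8 + u(-2, -4 + B))*(-4))*568 = ((-8 + (5 + (-4 - 2)))*(-4))*568 = ((-8 + (5 - 6))*(-4))*568 = ((-8 - 1)*(-4))*568 = -9*(-4)*568 = 36*568 = 20448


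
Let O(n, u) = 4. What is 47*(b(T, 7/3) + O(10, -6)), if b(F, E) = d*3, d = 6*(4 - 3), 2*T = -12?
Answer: 1034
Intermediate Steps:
T = -6 (T = (½)*(-12) = -6)
d = 6 (d = 6*1 = 6)
b(F, E) = 18 (b(F, E) = 6*3 = 18)
47*(b(T, 7/3) + O(10, -6)) = 47*(18 + 4) = 47*22 = 1034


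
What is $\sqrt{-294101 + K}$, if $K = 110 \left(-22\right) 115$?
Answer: $i \sqrt{572401} \approx 756.57 i$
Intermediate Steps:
$K = -278300$ ($K = \left(-2420\right) 115 = -278300$)
$\sqrt{-294101 + K} = \sqrt{-294101 - 278300} = \sqrt{-572401} = i \sqrt{572401}$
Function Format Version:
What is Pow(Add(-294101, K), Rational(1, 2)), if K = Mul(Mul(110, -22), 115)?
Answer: Mul(I, Pow(572401, Rational(1, 2))) ≈ Mul(756.57, I)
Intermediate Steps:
K = -278300 (K = Mul(-2420, 115) = -278300)
Pow(Add(-294101, K), Rational(1, 2)) = Pow(Add(-294101, -278300), Rational(1, 2)) = Pow(-572401, Rational(1, 2)) = Mul(I, Pow(572401, Rational(1, 2)))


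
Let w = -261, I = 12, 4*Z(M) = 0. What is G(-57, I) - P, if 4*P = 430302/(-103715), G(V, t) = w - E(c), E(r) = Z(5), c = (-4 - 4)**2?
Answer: -53924079/207430 ≈ -259.96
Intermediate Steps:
Z(M) = 0 (Z(M) = (1/4)*0 = 0)
c = 64 (c = (-8)**2 = 64)
E(r) = 0
G(V, t) = -261 (G(V, t) = -261 - 1*0 = -261 + 0 = -261)
P = -215151/207430 (P = (430302/(-103715))/4 = (430302*(-1/103715))/4 = (1/4)*(-430302/103715) = -215151/207430 ≈ -1.0372)
G(-57, I) - P = -261 - 1*(-215151/207430) = -261 + 215151/207430 = -53924079/207430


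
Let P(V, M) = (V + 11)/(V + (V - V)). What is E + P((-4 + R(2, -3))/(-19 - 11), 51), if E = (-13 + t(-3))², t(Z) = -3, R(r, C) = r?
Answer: 422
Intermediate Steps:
P(V, M) = (11 + V)/V (P(V, M) = (11 + V)/(V + 0) = (11 + V)/V)
E = 256 (E = (-13 - 3)² = (-16)² = 256)
E + P((-4 + R(2, -3))/(-19 - 11), 51) = 256 + (11 + (-4 + 2)/(-19 - 11))/(((-4 + 2)/(-19 - 11))) = 256 + (11 - 2/(-30))/((-2/(-30))) = 256 + (11 - 2*(-1/30))/((-2*(-1/30))) = 256 + (11 + 1/15)/(1/15) = 256 + 15*(166/15) = 256 + 166 = 422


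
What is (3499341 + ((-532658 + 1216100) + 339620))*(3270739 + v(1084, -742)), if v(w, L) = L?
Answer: 14788244242791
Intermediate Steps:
(3499341 + ((-532658 + 1216100) + 339620))*(3270739 + v(1084, -742)) = (3499341 + ((-532658 + 1216100) + 339620))*(3270739 - 742) = (3499341 + (683442 + 339620))*3269997 = (3499341 + 1023062)*3269997 = 4522403*3269997 = 14788244242791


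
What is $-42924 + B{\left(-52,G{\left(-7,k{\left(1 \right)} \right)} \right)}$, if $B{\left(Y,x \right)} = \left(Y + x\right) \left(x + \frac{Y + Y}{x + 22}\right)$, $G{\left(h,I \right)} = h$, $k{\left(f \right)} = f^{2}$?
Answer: $- \frac{631529}{15} \approx -42102.0$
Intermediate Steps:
$B{\left(Y,x \right)} = \left(Y + x\right) \left(x + \frac{2 Y}{22 + x}\right)$
$-42924 + B{\left(-52,G{\left(-7,k{\left(1 \right)} \right)} \right)} = -42924 + \frac{\left(-7\right)^{3} + 2 \left(-52\right)^{2} + 22 \left(-7\right)^{2} - 52 \left(-7\right)^{2} + 24 \left(-52\right) \left(-7\right)}{22 - 7} = -42924 + \frac{-343 + 2 \cdot 2704 + 22 \cdot 49 - 2548 + 8736}{15} = -42924 + \frac{-343 + 5408 + 1078 - 2548 + 8736}{15} = -42924 + \frac{1}{15} \cdot 12331 = -42924 + \frac{12331}{15} = - \frac{631529}{15}$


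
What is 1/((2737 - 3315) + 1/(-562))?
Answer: -562/324837 ≈ -0.0017301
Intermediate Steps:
1/((2737 - 3315) + 1/(-562)) = 1/(-578 - 1/562) = 1/(-324837/562) = -562/324837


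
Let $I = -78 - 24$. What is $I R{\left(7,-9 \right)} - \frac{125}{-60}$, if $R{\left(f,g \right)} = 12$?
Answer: $- \frac{14663}{12} \approx -1221.9$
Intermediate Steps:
$I = -102$ ($I = -78 - 24 = -102$)
$I R{\left(7,-9 \right)} - \frac{125}{-60} = \left(-102\right) 12 - \frac{125}{-60} = -1224 - - \frac{25}{12} = -1224 + \frac{25}{12} = - \frac{14663}{12}$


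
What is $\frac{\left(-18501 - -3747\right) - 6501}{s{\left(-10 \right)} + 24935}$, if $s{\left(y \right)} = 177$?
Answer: $- \frac{21255}{25112} \approx -0.84641$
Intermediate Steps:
$\frac{\left(-18501 - -3747\right) - 6501}{s{\left(-10 \right)} + 24935} = \frac{\left(-18501 - -3747\right) - 6501}{177 + 24935} = \frac{\left(-18501 + 3747\right) - 6501}{25112} = \left(-14754 - 6501\right) \frac{1}{25112} = \left(-21255\right) \frac{1}{25112} = - \frac{21255}{25112}$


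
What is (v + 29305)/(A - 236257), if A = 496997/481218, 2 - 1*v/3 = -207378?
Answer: -313487060010/113690624029 ≈ -2.7574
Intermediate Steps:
v = 622140 (v = 6 - 3*(-207378) = 6 + 622134 = 622140)
A = 496997/481218 (A = 496997*(1/481218) = 496997/481218 ≈ 1.0328)
(v + 29305)/(A - 236257) = (622140 + 29305)/(496997/481218 - 236257) = 651445/(-113690624029/481218) = 651445*(-481218/113690624029) = -313487060010/113690624029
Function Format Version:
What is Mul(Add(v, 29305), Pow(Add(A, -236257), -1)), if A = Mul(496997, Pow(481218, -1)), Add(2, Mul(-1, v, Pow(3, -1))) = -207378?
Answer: Rational(-313487060010, 113690624029) ≈ -2.7574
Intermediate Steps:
v = 622140 (v = Add(6, Mul(-3, -207378)) = Add(6, 622134) = 622140)
A = Rational(496997, 481218) (A = Mul(496997, Rational(1, 481218)) = Rational(496997, 481218) ≈ 1.0328)
Mul(Add(v, 29305), Pow(Add(A, -236257), -1)) = Mul(Add(622140, 29305), Pow(Add(Rational(496997, 481218), -236257), -1)) = Mul(651445, Pow(Rational(-113690624029, 481218), -1)) = Mul(651445, Rational(-481218, 113690624029)) = Rational(-313487060010, 113690624029)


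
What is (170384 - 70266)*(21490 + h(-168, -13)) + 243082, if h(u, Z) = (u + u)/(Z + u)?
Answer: 389505620910/181 ≈ 2.1520e+9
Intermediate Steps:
h(u, Z) = 2*u/(Z + u) (h(u, Z) = (2*u)/(Z + u) = 2*u/(Z + u))
(170384 - 70266)*(21490 + h(-168, -13)) + 243082 = (170384 - 70266)*(21490 + 2*(-168)/(-13 - 168)) + 243082 = 100118*(21490 + 2*(-168)/(-181)) + 243082 = 100118*(21490 + 2*(-168)*(-1/181)) + 243082 = 100118*(21490 + 336/181) + 243082 = 100118*(3890026/181) + 243082 = 389461623068/181 + 243082 = 389505620910/181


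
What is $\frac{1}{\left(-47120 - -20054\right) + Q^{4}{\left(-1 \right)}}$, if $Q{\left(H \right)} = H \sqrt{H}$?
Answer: $- \frac{1}{27065} \approx -3.6948 \cdot 10^{-5}$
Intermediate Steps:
$Q{\left(H \right)} = H^{\frac{3}{2}}$
$\frac{1}{\left(-47120 - -20054\right) + Q^{4}{\left(-1 \right)}} = \frac{1}{\left(-47120 - -20054\right) + \left(\left(-1\right)^{\frac{3}{2}}\right)^{4}} = \frac{1}{\left(-47120 + 20054\right) + \left(- i\right)^{4}} = \frac{1}{-27066 + 1} = \frac{1}{-27065} = - \frac{1}{27065}$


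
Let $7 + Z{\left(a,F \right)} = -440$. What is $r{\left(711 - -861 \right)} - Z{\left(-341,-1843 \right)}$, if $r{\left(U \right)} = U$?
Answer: $2019$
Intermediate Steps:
$Z{\left(a,F \right)} = -447$ ($Z{\left(a,F \right)} = -7 - 440 = -447$)
$r{\left(711 - -861 \right)} - Z{\left(-341,-1843 \right)} = \left(711 - -861\right) - -447 = \left(711 + 861\right) + 447 = 1572 + 447 = 2019$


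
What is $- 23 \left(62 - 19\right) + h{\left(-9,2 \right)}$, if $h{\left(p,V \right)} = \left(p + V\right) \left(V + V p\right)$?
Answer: $-877$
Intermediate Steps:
$h{\left(p,V \right)} = \left(V + p\right) \left(V + V p\right)$
$- 23 \left(62 - 19\right) + h{\left(-9,2 \right)} = - 23 \left(62 - 19\right) + 2 \left(2 - 9 + \left(-9\right)^{2} + 2 \left(-9\right)\right) = \left(-23\right) 43 + 2 \left(2 - 9 + 81 - 18\right) = -989 + 2 \cdot 56 = -989 + 112 = -877$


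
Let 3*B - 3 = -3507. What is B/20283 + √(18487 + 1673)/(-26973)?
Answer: -1168/20283 - 8*√35/8991 ≈ -0.062849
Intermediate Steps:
B = -1168 (B = 1 + (⅓)*(-3507) = 1 - 1169 = -1168)
B/20283 + √(18487 + 1673)/(-26973) = -1168/20283 + √(18487 + 1673)/(-26973) = -1168*1/20283 + √20160*(-1/26973) = -1168/20283 + (24*√35)*(-1/26973) = -1168/20283 - 8*√35/8991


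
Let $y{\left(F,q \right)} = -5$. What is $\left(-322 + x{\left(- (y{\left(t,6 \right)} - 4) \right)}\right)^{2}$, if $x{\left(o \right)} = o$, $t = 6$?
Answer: $97969$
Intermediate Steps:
$\left(-322 + x{\left(- (y{\left(t,6 \right)} - 4) \right)}\right)^{2} = \left(-322 - \left(-5 - 4\right)\right)^{2} = \left(-322 - -9\right)^{2} = \left(-322 + 9\right)^{2} = \left(-313\right)^{2} = 97969$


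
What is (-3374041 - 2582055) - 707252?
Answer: -6663348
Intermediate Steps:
(-3374041 - 2582055) - 707252 = -5956096 - 707252 = -6663348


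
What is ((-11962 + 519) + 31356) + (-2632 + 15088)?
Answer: 32369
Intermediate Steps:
((-11962 + 519) + 31356) + (-2632 + 15088) = (-11443 + 31356) + 12456 = 19913 + 12456 = 32369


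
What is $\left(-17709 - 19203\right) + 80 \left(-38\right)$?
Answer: $-39952$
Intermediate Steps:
$\left(-17709 - 19203\right) + 80 \left(-38\right) = -36912 - 3040 = -39952$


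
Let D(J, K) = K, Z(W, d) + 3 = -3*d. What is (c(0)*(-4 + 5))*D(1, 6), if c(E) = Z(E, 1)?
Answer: -36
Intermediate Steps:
Z(W, d) = -3 - 3*d
c(E) = -6 (c(E) = -3 - 3*1 = -3 - 3 = -6)
(c(0)*(-4 + 5))*D(1, 6) = -6*(-4 + 5)*6 = -6*1*6 = -6*6 = -36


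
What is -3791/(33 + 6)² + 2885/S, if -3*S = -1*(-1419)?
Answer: -6181228/719433 ≈ -8.5918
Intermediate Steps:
S = -473 (S = -(-1)*(-1419)/3 = -⅓*1419 = -473)
-3791/(33 + 6)² + 2885/S = -3791/(33 + 6)² + 2885/(-473) = -3791/(39²) + 2885*(-1/473) = -3791/1521 - 2885/473 = -6181228/719433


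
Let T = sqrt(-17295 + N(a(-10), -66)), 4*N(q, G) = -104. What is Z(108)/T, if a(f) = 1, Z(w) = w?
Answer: -108*I*sqrt(17321)/17321 ≈ -0.82061*I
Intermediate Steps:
N(q, G) = -26 (N(q, G) = (1/4)*(-104) = -26)
T = I*sqrt(17321) (T = sqrt(-17295 - 26) = sqrt(-17321) = I*sqrt(17321) ≈ 131.61*I)
Z(108)/T = 108/((I*sqrt(17321))) = 108*(-I*sqrt(17321)/17321) = -108*I*sqrt(17321)/17321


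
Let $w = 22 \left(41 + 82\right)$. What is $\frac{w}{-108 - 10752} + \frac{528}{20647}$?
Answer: $- \frac{759647}{3397370} \approx -0.2236$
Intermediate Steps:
$w = 2706$ ($w = 22 \cdot 123 = 2706$)
$\frac{w}{-108 - 10752} + \frac{528}{20647} = \frac{2706}{-108 - 10752} + \frac{528}{20647} = \frac{2706}{-108 - 10752} + 528 \cdot \frac{1}{20647} = \frac{2706}{-10860} + \frac{48}{1877} = 2706 \left(- \frac{1}{10860}\right) + \frac{48}{1877} = - \frac{451}{1810} + \frac{48}{1877} = - \frac{759647}{3397370}$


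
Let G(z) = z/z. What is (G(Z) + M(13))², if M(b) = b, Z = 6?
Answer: 196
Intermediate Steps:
G(z) = 1
(G(Z) + M(13))² = (1 + 13)² = 14² = 196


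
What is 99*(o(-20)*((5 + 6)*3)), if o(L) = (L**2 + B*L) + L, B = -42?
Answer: 3985740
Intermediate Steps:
o(L) = L**2 - 41*L (o(L) = (L**2 - 42*L) + L = L**2 - 41*L)
99*(o(-20)*((5 + 6)*3)) = 99*((-20*(-41 - 20))*((5 + 6)*3)) = 99*((-20*(-61))*(11*3)) = 99*(1220*33) = 99*40260 = 3985740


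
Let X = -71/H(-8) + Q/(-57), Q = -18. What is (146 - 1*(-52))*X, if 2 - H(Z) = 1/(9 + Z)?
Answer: -265914/19 ≈ -13995.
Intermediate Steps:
H(Z) = 2 - 1/(9 + Z)
X = -1343/19 (X = -71*(9 - 8)/(17 + 2*(-8)) - 18/(-57) = -71/(17 - 16) - 18*(-1/57) = -71/1 + 6/19 = -71*1 + 6/19 = -71 + 6/19 = -1343/19 ≈ -70.684)
(146 - 1*(-52))*X = (146 - 1*(-52))*(-1343/19) = (146 + 52)*(-1343/19) = 198*(-1343/19) = -265914/19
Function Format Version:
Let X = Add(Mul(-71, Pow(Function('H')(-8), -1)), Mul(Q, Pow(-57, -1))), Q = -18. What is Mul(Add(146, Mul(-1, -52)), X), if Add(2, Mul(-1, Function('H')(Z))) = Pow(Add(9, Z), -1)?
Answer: Rational(-265914, 19) ≈ -13995.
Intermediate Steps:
Function('H')(Z) = Add(2, Mul(-1, Pow(Add(9, Z), -1)))
X = Rational(-1343, 19) (X = Add(Mul(-71, Pow(Mul(Pow(Add(9, -8), -1), Add(17, Mul(2, -8))), -1)), Mul(-18, Pow(-57, -1))) = Add(Mul(-71, Pow(Mul(Pow(1, -1), Add(17, -16)), -1)), Mul(-18, Rational(-1, 57))) = Add(Mul(-71, Pow(Mul(1, 1), -1)), Rational(6, 19)) = Add(Mul(-71, Pow(1, -1)), Rational(6, 19)) = Add(Mul(-71, 1), Rational(6, 19)) = Add(-71, Rational(6, 19)) = Rational(-1343, 19) ≈ -70.684)
Mul(Add(146, Mul(-1, -52)), X) = Mul(Add(146, Mul(-1, -52)), Rational(-1343, 19)) = Mul(Add(146, 52), Rational(-1343, 19)) = Mul(198, Rational(-1343, 19)) = Rational(-265914, 19)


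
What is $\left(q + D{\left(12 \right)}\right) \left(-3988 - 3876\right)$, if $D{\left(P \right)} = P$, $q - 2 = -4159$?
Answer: $32596280$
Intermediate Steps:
$q = -4157$ ($q = 2 - 4159 = -4157$)
$\left(q + D{\left(12 \right)}\right) \left(-3988 - 3876\right) = \left(-4157 + 12\right) \left(-3988 - 3876\right) = \left(-4145\right) \left(-7864\right) = 32596280$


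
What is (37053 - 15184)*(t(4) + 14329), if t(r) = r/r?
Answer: 313382770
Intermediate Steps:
t(r) = 1
(37053 - 15184)*(t(4) + 14329) = (37053 - 15184)*(1 + 14329) = 21869*14330 = 313382770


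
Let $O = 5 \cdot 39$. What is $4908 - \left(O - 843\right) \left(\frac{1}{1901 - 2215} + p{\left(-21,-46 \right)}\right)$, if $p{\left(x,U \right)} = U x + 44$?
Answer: $\frac{103523592}{157} \approx 6.5939 \cdot 10^{5}$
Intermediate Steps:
$O = 195$
$p{\left(x,U \right)} = 44 + U x$
$4908 - \left(O - 843\right) \left(\frac{1}{1901 - 2215} + p{\left(-21,-46 \right)}\right) = 4908 - \left(195 - 843\right) \left(\frac{1}{1901 - 2215} + \left(44 - -966\right)\right) = 4908 - - 648 \left(\frac{1}{-314} + \left(44 + 966\right)\right) = 4908 - - 648 \left(- \frac{1}{314} + 1010\right) = 4908 - \left(-648\right) \frac{317139}{314} = 4908 - - \frac{102753036}{157} = 4908 + \frac{102753036}{157} = \frac{103523592}{157}$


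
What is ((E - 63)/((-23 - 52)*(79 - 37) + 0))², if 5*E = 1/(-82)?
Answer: 667240561/1667972250000 ≈ 0.00040003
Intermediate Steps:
E = -1/410 (E = (⅕)/(-82) = (⅕)*(-1/82) = -1/410 ≈ -0.0024390)
((E - 63)/((-23 - 52)*(79 - 37) + 0))² = ((-1/410 - 63)/((-23 - 52)*(79 - 37) + 0))² = (-25831/(410*(-75*42 + 0)))² = (-25831/(410*(-3150 + 0)))² = (-25831/410/(-3150))² = (-25831/410*(-1/3150))² = (25831/1291500)² = 667240561/1667972250000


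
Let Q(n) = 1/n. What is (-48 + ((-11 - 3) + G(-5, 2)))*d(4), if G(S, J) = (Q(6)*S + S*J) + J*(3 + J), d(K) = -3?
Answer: 377/2 ≈ 188.50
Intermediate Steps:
G(S, J) = S/6 + J*S + J*(3 + J) (G(S, J) = (S/6 + S*J) + J*(3 + J) = (S/6 + J*S) + J*(3 + J) = S/6 + J*S + J*(3 + J))
(-48 + ((-11 - 3) + G(-5, 2)))*d(4) = (-48 + ((-11 - 3) + (2² + 3*2 + (⅙)*(-5) + 2*(-5))))*(-3) = (-48 + (-14 + (4 + 6 - ⅚ - 10)))*(-3) = (-48 + (-14 - ⅚))*(-3) = (-48 - 89/6)*(-3) = -377/6*(-3) = 377/2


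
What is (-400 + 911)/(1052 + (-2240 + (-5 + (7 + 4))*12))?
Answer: -511/1116 ≈ -0.45789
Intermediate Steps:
(-400 + 911)/(1052 + (-2240 + (-5 + (7 + 4))*12)) = 511/(1052 + (-2240 + (-5 + 11)*12)) = 511/(1052 + (-2240 + 6*12)) = 511/(1052 + (-2240 + 72)) = 511/(1052 - 2168) = 511/(-1116) = 511*(-1/1116) = -511/1116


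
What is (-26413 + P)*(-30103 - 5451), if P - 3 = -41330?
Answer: 2408427960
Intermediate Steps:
P = -41327 (P = 3 - 41330 = -41327)
(-26413 + P)*(-30103 - 5451) = (-26413 - 41327)*(-30103 - 5451) = -67740*(-35554) = 2408427960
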